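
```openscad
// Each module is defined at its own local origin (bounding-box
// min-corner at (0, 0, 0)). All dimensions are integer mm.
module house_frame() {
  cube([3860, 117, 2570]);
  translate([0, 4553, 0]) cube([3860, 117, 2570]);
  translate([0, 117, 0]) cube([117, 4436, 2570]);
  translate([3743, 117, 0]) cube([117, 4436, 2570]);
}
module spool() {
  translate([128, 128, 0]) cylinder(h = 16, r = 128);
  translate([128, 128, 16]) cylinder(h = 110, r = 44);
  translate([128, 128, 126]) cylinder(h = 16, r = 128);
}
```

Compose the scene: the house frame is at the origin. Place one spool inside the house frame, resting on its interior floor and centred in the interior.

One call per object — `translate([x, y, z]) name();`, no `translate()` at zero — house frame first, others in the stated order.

house_frame();
translate([1802, 2207, 0]) spool();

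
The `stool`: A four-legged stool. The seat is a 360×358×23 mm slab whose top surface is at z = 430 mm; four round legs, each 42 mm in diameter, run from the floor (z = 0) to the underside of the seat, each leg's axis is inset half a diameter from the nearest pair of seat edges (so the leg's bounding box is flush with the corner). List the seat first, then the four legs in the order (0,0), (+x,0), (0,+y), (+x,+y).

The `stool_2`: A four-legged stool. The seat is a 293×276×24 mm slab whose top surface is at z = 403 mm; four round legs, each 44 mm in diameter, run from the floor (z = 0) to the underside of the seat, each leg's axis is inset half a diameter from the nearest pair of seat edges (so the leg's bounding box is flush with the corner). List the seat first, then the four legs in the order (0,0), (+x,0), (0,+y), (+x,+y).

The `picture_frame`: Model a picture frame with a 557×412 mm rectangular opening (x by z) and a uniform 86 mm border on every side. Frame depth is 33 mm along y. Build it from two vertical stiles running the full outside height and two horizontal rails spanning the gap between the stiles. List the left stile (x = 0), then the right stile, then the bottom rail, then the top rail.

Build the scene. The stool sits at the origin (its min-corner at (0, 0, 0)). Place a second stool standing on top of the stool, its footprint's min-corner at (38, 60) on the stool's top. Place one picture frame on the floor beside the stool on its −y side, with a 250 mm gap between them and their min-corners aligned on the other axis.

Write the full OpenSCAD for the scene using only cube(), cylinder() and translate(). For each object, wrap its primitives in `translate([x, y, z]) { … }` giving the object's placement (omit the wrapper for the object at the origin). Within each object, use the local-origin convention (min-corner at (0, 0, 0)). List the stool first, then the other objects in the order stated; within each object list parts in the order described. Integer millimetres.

translate([0, 0, 407]) cube([360, 358, 23]);
translate([21, 21, 0]) cylinder(h = 407, r = 21);
translate([339, 21, 0]) cylinder(h = 407, r = 21);
translate([21, 337, 0]) cylinder(h = 407, r = 21);
translate([339, 337, 0]) cylinder(h = 407, r = 21);
translate([38, 60, 430]) {
  translate([0, 0, 379]) cube([293, 276, 24]);
  translate([22, 22, 0]) cylinder(h = 379, r = 22);
  translate([271, 22, 0]) cylinder(h = 379, r = 22);
  translate([22, 254, 0]) cylinder(h = 379, r = 22);
  translate([271, 254, 0]) cylinder(h = 379, r = 22);
}
translate([0, -283, 0]) {
  cube([86, 33, 584]);
  translate([643, 0, 0]) cube([86, 33, 584]);
  translate([86, 0, 0]) cube([557, 33, 86]);
  translate([86, 0, 498]) cube([557, 33, 86]);
}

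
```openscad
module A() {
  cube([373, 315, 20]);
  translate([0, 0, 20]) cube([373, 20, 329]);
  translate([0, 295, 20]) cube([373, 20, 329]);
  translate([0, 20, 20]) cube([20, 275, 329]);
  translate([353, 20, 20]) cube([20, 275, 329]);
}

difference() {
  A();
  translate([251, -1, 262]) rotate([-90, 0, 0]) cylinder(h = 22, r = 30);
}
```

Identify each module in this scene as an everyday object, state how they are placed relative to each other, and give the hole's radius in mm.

A is an open box. The open box has a circular hole through its front wall. The hole's radius is 30 mm.

The subtracted cylinder has r = 30 mm.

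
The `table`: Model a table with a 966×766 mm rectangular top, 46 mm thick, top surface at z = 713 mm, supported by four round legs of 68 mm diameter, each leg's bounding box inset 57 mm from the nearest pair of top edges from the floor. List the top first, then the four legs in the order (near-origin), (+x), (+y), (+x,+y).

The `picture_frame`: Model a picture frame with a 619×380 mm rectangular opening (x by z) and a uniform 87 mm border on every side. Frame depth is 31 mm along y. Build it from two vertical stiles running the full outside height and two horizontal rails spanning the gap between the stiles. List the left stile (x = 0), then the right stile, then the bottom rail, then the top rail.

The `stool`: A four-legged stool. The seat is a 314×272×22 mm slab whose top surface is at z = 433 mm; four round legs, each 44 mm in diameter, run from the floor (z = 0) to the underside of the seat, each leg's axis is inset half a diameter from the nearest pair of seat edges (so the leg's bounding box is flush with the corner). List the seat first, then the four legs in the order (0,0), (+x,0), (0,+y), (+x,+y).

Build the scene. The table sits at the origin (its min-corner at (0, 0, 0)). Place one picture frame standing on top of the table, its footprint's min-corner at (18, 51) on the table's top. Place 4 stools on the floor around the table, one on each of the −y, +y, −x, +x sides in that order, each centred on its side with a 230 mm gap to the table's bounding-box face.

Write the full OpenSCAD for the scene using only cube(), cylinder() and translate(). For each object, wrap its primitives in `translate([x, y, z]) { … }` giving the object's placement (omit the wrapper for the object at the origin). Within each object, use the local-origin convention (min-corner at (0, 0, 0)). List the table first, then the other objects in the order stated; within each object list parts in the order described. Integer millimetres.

translate([0, 0, 667]) cube([966, 766, 46]);
translate([91, 91, 0]) cylinder(h = 667, r = 34);
translate([875, 91, 0]) cylinder(h = 667, r = 34);
translate([91, 675, 0]) cylinder(h = 667, r = 34);
translate([875, 675, 0]) cylinder(h = 667, r = 34);
translate([18, 51, 713]) {
  cube([87, 31, 554]);
  translate([706, 0, 0]) cube([87, 31, 554]);
  translate([87, 0, 0]) cube([619, 31, 87]);
  translate([87, 0, 467]) cube([619, 31, 87]);
}
translate([326, -502, 0]) {
  translate([0, 0, 411]) cube([314, 272, 22]);
  translate([22, 22, 0]) cylinder(h = 411, r = 22);
  translate([292, 22, 0]) cylinder(h = 411, r = 22);
  translate([22, 250, 0]) cylinder(h = 411, r = 22);
  translate([292, 250, 0]) cylinder(h = 411, r = 22);
}
translate([326, 996, 0]) {
  translate([0, 0, 411]) cube([314, 272, 22]);
  translate([22, 22, 0]) cylinder(h = 411, r = 22);
  translate([292, 22, 0]) cylinder(h = 411, r = 22);
  translate([22, 250, 0]) cylinder(h = 411, r = 22);
  translate([292, 250, 0]) cylinder(h = 411, r = 22);
}
translate([-544, 247, 0]) {
  translate([0, 0, 411]) cube([314, 272, 22]);
  translate([22, 22, 0]) cylinder(h = 411, r = 22);
  translate([292, 22, 0]) cylinder(h = 411, r = 22);
  translate([22, 250, 0]) cylinder(h = 411, r = 22);
  translate([292, 250, 0]) cylinder(h = 411, r = 22);
}
translate([1196, 247, 0]) {
  translate([0, 0, 411]) cube([314, 272, 22]);
  translate([22, 22, 0]) cylinder(h = 411, r = 22);
  translate([292, 22, 0]) cylinder(h = 411, r = 22);
  translate([22, 250, 0]) cylinder(h = 411, r = 22);
  translate([292, 250, 0]) cylinder(h = 411, r = 22);
}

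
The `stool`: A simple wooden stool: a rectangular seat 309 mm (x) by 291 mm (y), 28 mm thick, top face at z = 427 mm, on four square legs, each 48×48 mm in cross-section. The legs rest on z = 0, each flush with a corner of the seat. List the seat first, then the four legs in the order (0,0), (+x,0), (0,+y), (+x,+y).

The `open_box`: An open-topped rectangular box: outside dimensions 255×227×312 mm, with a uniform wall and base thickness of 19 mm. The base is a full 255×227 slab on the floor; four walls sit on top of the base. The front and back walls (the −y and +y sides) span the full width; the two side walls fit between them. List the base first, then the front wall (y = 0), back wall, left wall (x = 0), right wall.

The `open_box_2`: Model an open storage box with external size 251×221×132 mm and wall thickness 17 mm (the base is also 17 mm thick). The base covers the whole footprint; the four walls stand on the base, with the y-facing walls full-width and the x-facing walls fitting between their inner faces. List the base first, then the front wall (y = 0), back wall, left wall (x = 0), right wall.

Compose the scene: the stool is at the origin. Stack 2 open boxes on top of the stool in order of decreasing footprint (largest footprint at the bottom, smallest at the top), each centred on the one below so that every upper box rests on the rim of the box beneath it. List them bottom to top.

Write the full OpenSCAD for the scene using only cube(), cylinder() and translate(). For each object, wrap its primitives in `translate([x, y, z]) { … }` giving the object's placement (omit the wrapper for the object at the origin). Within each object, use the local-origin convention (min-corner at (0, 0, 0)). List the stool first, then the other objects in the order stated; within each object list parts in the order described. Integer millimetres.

translate([0, 0, 399]) cube([309, 291, 28]);
cube([48, 48, 399]);
translate([261, 0, 0]) cube([48, 48, 399]);
translate([0, 243, 0]) cube([48, 48, 399]);
translate([261, 243, 0]) cube([48, 48, 399]);
translate([27, 32, 427]) {
  cube([255, 227, 19]);
  translate([0, 0, 19]) cube([255, 19, 293]);
  translate([0, 208, 19]) cube([255, 19, 293]);
  translate([0, 19, 19]) cube([19, 189, 293]);
  translate([236, 19, 19]) cube([19, 189, 293]);
}
translate([29, 35, 739]) {
  cube([251, 221, 17]);
  translate([0, 0, 17]) cube([251, 17, 115]);
  translate([0, 204, 17]) cube([251, 17, 115]);
  translate([0, 17, 17]) cube([17, 187, 115]);
  translate([234, 17, 17]) cube([17, 187, 115]);
}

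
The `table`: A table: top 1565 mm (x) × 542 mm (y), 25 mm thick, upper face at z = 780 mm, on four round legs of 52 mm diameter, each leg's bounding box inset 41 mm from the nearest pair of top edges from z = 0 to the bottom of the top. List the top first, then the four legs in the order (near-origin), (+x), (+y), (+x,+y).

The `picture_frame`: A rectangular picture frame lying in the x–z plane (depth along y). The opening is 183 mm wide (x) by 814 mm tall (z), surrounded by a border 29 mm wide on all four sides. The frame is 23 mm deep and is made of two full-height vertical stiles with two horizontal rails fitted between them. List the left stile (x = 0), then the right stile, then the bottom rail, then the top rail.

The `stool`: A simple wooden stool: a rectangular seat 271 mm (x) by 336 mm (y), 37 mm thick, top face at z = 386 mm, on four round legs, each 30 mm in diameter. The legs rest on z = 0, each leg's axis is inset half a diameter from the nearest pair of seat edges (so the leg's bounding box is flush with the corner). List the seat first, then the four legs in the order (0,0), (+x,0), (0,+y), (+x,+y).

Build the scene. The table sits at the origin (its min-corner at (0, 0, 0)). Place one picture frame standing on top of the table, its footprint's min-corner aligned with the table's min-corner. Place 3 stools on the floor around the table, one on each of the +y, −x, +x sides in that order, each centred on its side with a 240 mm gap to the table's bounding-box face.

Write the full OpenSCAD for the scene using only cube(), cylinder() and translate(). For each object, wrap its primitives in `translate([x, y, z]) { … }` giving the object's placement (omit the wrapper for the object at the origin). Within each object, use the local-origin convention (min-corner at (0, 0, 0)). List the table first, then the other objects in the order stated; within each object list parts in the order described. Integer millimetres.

translate([0, 0, 755]) cube([1565, 542, 25]);
translate([67, 67, 0]) cylinder(h = 755, r = 26);
translate([1498, 67, 0]) cylinder(h = 755, r = 26);
translate([67, 475, 0]) cylinder(h = 755, r = 26);
translate([1498, 475, 0]) cylinder(h = 755, r = 26);
translate([0, 0, 780]) {
  cube([29, 23, 872]);
  translate([212, 0, 0]) cube([29, 23, 872]);
  translate([29, 0, 0]) cube([183, 23, 29]);
  translate([29, 0, 843]) cube([183, 23, 29]);
}
translate([647, 782, 0]) {
  translate([0, 0, 349]) cube([271, 336, 37]);
  translate([15, 15, 0]) cylinder(h = 349, r = 15);
  translate([256, 15, 0]) cylinder(h = 349, r = 15);
  translate([15, 321, 0]) cylinder(h = 349, r = 15);
  translate([256, 321, 0]) cylinder(h = 349, r = 15);
}
translate([-511, 103, 0]) {
  translate([0, 0, 349]) cube([271, 336, 37]);
  translate([15, 15, 0]) cylinder(h = 349, r = 15);
  translate([256, 15, 0]) cylinder(h = 349, r = 15);
  translate([15, 321, 0]) cylinder(h = 349, r = 15);
  translate([256, 321, 0]) cylinder(h = 349, r = 15);
}
translate([1805, 103, 0]) {
  translate([0, 0, 349]) cube([271, 336, 37]);
  translate([15, 15, 0]) cylinder(h = 349, r = 15);
  translate([256, 15, 0]) cylinder(h = 349, r = 15);
  translate([15, 321, 0]) cylinder(h = 349, r = 15);
  translate([256, 321, 0]) cylinder(h = 349, r = 15);
}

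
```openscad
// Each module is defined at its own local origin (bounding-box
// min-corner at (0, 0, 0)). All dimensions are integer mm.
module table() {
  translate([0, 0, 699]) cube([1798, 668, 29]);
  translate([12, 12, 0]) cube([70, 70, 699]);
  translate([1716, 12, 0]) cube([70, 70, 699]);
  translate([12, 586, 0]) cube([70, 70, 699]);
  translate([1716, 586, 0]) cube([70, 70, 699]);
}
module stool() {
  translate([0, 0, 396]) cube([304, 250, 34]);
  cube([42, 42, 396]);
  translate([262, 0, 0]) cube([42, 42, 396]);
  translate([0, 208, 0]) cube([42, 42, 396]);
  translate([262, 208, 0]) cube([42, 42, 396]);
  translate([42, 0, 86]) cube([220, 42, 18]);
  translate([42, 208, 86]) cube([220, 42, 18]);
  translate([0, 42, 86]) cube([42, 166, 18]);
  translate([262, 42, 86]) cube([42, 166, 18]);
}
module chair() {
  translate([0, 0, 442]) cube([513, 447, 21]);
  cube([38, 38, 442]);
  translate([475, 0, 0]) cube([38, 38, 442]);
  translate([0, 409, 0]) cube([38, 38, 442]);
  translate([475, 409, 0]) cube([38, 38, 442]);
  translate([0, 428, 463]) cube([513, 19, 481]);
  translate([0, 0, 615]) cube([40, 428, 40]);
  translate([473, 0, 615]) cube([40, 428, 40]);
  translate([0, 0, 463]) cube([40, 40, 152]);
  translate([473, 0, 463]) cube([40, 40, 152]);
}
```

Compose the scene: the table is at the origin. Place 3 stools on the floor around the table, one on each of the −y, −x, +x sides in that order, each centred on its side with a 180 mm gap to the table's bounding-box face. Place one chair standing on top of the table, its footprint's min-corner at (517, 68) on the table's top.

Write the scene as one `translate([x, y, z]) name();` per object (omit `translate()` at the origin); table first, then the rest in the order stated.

table();
translate([747, -430, 0]) stool();
translate([-484, 209, 0]) stool();
translate([1978, 209, 0]) stool();
translate([517, 68, 728]) chair();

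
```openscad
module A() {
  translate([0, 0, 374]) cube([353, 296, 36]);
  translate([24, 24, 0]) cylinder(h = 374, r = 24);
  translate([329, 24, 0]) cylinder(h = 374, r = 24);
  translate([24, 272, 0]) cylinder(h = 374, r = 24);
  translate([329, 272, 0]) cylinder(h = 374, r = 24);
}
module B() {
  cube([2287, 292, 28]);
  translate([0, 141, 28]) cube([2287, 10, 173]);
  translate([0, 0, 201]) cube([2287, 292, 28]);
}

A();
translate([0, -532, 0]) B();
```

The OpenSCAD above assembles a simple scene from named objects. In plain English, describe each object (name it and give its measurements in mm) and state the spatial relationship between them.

A is a simple wooden stool: a rectangular seat 353 mm (x) by 296 mm (y), 36 mm thick, top face at z = 410 mm, on four round legs, each 48 mm in diameter. The legs rest on z = 0, each leg's axis is inset half a diameter from the nearest pair of seat edges (so the leg's bounding box is flush with the corner).

B is an I-beam lying along x, 2287 mm long. Overall section height 229 mm. Two flanges 292 mm wide (y) and 28 mm thick, one on the floor and one at the top; a web 10 mm thick runs between them, centred on the flange width.

The I-beam is on the floor beside the stool on its −y side.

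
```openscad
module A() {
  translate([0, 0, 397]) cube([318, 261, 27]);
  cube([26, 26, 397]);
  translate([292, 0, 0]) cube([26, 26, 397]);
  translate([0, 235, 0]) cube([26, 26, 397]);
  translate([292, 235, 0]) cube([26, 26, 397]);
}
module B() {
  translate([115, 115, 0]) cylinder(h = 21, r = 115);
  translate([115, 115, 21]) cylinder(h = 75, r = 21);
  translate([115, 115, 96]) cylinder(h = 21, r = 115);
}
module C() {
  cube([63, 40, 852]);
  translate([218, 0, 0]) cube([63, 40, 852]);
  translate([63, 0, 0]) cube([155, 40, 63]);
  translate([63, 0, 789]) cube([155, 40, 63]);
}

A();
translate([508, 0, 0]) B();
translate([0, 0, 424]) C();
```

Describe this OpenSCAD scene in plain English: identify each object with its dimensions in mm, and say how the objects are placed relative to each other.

A is a four-legged stool. The seat is 318×261 mm, 27 mm thick, top at z = 424 mm. It stands on four square legs, each 26×26 mm in cross-section, from z = 0 to the seat underside, each flush with a corner of the seat.

B is a spool: two coaxial disc flanges of radius 115 mm and thickness 21 mm, joined by a core cylinder of radius 21 mm and height 75 mm. The lower flange rests on z = 0 and the three cylinders share a vertical axis.

C is a picture frame with a 155×726 mm rectangular opening (x by z) and a uniform 63 mm border on every side. Frame depth is 40 mm along y. It is built from two vertical stiles running the full outside height and two horizontal rails spanning the gap between the stiles.

The spool is on the floor beside the stool on its +x side. The picture frame is on top of the stool.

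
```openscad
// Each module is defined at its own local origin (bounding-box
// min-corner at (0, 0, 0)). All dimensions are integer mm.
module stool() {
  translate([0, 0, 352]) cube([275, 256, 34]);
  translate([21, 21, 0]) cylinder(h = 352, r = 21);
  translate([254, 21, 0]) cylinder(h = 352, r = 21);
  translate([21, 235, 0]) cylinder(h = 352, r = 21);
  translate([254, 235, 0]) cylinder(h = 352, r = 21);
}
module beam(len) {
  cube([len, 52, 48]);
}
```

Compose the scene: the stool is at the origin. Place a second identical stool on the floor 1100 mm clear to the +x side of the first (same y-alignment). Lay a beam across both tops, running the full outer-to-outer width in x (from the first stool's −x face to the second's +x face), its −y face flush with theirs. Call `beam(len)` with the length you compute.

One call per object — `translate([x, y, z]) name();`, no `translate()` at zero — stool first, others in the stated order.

stool();
translate([1375, 0, 0]) stool();
translate([0, 0, 386]) beam(1650);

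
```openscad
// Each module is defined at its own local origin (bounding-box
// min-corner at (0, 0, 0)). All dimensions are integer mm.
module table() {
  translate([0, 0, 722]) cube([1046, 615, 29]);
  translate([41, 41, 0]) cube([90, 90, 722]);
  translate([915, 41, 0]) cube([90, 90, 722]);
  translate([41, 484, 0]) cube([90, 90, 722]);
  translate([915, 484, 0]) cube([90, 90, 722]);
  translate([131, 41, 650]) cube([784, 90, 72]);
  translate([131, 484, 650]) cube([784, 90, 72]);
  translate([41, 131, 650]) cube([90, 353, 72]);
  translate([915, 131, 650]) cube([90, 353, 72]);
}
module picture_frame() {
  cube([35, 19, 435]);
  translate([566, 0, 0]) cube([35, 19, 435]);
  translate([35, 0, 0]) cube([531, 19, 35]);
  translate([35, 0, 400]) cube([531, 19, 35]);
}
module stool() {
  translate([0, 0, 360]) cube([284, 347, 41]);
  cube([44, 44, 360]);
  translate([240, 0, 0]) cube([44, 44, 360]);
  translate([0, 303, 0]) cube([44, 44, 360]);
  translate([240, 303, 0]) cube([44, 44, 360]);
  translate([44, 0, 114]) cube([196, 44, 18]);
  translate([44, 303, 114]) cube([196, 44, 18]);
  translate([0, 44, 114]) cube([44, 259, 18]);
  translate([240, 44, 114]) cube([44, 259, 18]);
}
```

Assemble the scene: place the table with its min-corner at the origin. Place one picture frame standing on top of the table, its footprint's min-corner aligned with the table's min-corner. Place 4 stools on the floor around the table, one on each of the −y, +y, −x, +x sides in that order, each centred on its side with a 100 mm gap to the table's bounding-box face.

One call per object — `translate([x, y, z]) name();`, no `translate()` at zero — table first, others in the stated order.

table();
translate([0, 0, 751]) picture_frame();
translate([381, -447, 0]) stool();
translate([381, 715, 0]) stool();
translate([-384, 134, 0]) stool();
translate([1146, 134, 0]) stool();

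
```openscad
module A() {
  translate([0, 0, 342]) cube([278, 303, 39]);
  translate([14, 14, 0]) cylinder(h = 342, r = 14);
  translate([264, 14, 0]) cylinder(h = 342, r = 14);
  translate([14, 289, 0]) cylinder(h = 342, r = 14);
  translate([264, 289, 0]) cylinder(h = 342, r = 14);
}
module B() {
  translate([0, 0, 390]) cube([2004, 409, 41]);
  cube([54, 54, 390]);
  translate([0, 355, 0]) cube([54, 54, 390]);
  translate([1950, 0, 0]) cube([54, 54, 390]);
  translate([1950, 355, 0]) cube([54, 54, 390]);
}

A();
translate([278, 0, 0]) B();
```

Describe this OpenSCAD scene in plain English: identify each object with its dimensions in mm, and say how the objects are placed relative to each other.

A is a four-legged stool. The seat is 278×303 mm, 39 mm thick, top at z = 381 mm. It stands on four round legs, each 28 mm in diameter, from z = 0 to the seat underside, each leg's axis is inset half a diameter from the nearest pair of seat edges (so the leg's bounding box is flush with the corner).

B is a long wooden bench with a 2004 mm (x) × 409 mm (y) seat, 41 mm thick, its top surface 431 mm above the floor. Four 54 mm square legs at the seat corners, flush with the edges, run from z = 0 to the seat underside.

The bench is against the stool's +x side, with their −y faces flush.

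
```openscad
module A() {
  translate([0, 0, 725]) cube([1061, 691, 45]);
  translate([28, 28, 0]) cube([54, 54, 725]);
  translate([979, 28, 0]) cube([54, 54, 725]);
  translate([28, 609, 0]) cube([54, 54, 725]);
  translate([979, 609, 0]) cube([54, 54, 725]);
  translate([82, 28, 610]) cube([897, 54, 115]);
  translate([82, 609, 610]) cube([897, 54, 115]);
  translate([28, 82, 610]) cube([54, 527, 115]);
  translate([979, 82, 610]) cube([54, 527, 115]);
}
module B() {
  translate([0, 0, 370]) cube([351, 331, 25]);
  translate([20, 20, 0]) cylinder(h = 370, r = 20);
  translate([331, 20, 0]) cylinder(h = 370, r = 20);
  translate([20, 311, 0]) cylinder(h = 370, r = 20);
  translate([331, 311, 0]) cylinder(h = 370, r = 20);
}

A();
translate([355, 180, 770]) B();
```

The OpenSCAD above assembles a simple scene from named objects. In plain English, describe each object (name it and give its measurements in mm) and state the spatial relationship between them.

A is a table: top 1061 mm (x) × 691 mm (y), 45 mm thick, upper face at z = 770 mm, on four 54×54 mm square legs, each inset 28 mm from the nearest pair of top edges, running from z = 0 to the bottom of the top. Four apron rails, 54 mm thick and 115 mm tall, run between adjacent legs with their top edges flush with the underside of the top and their outer faces flush with the legs' outer faces.

B is a four-legged stool. The seat is 351×331 mm, 25 mm thick, top at z = 395 mm. It stands on four round legs, each 40 mm in diameter, from z = 0 to the seat underside, each leg's axis is inset half a diameter from the nearest pair of seat edges (so the leg's bounding box is flush with the corner).

The stool is on top of the table, centred.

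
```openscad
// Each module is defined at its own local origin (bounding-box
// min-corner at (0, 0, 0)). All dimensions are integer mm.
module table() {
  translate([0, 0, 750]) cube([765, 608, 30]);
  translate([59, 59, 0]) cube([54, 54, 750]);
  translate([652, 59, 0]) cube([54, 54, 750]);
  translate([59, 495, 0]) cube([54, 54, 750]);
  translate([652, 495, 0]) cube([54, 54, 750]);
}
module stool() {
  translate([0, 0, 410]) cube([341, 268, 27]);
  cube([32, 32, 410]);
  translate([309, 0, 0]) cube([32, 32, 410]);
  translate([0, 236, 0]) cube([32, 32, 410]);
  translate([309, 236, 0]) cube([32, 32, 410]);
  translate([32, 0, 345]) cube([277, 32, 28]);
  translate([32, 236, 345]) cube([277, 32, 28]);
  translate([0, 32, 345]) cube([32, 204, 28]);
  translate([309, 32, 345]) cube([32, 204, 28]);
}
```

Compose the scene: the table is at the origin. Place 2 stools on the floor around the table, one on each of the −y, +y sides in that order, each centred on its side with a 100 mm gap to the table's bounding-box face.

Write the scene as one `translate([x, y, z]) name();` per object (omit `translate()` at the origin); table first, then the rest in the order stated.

table();
translate([212, -368, 0]) stool();
translate([212, 708, 0]) stool();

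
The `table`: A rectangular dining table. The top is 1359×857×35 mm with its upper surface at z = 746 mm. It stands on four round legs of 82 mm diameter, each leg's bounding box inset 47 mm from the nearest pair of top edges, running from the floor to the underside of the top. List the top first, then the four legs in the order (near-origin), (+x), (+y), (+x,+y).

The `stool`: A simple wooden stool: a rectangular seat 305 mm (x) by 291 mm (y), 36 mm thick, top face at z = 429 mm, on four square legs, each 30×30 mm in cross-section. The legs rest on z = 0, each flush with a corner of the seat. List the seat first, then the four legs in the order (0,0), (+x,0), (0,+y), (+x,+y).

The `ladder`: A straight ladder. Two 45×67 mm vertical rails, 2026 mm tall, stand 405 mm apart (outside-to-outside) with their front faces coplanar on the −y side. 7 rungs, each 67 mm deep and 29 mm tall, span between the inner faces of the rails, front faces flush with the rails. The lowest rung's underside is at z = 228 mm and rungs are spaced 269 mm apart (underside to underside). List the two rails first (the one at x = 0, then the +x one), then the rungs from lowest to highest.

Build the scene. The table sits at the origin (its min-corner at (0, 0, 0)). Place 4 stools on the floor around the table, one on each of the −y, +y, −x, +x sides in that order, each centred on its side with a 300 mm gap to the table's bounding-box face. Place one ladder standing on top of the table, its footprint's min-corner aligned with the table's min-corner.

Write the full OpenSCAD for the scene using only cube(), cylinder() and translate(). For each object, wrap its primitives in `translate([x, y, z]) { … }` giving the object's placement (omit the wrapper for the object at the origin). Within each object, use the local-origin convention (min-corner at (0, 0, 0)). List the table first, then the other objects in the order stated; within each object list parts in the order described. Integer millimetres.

translate([0, 0, 711]) cube([1359, 857, 35]);
translate([88, 88, 0]) cylinder(h = 711, r = 41);
translate([1271, 88, 0]) cylinder(h = 711, r = 41);
translate([88, 769, 0]) cylinder(h = 711, r = 41);
translate([1271, 769, 0]) cylinder(h = 711, r = 41);
translate([527, -591, 0]) {
  translate([0, 0, 393]) cube([305, 291, 36]);
  cube([30, 30, 393]);
  translate([275, 0, 0]) cube([30, 30, 393]);
  translate([0, 261, 0]) cube([30, 30, 393]);
  translate([275, 261, 0]) cube([30, 30, 393]);
}
translate([527, 1157, 0]) {
  translate([0, 0, 393]) cube([305, 291, 36]);
  cube([30, 30, 393]);
  translate([275, 0, 0]) cube([30, 30, 393]);
  translate([0, 261, 0]) cube([30, 30, 393]);
  translate([275, 261, 0]) cube([30, 30, 393]);
}
translate([-605, 283, 0]) {
  translate([0, 0, 393]) cube([305, 291, 36]);
  cube([30, 30, 393]);
  translate([275, 0, 0]) cube([30, 30, 393]);
  translate([0, 261, 0]) cube([30, 30, 393]);
  translate([275, 261, 0]) cube([30, 30, 393]);
}
translate([1659, 283, 0]) {
  translate([0, 0, 393]) cube([305, 291, 36]);
  cube([30, 30, 393]);
  translate([275, 0, 0]) cube([30, 30, 393]);
  translate([0, 261, 0]) cube([30, 30, 393]);
  translate([275, 261, 0]) cube([30, 30, 393]);
}
translate([0, 0, 746]) {
  cube([45, 67, 2026]);
  translate([360, 0, 0]) cube([45, 67, 2026]);
  translate([45, 0, 228]) cube([315, 67, 29]);
  translate([45, 0, 497]) cube([315, 67, 29]);
  translate([45, 0, 766]) cube([315, 67, 29]);
  translate([45, 0, 1035]) cube([315, 67, 29]);
  translate([45, 0, 1304]) cube([315, 67, 29]);
  translate([45, 0, 1573]) cube([315, 67, 29]);
  translate([45, 0, 1842]) cube([315, 67, 29]);
}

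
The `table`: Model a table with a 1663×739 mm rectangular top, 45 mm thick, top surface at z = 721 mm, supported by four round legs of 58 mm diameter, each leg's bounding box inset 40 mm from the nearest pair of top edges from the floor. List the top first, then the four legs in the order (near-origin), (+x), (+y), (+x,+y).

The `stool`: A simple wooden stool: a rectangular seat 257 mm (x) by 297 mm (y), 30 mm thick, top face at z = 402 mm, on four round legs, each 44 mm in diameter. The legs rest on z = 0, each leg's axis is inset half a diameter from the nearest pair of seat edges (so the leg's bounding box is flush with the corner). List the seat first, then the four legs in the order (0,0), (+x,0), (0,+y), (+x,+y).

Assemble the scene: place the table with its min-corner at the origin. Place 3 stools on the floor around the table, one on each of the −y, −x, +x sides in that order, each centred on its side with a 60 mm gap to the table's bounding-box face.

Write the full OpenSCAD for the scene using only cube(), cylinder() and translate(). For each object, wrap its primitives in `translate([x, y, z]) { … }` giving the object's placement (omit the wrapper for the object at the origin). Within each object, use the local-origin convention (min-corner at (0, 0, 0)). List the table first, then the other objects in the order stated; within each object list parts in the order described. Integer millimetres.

translate([0, 0, 676]) cube([1663, 739, 45]);
translate([69, 69, 0]) cylinder(h = 676, r = 29);
translate([1594, 69, 0]) cylinder(h = 676, r = 29);
translate([69, 670, 0]) cylinder(h = 676, r = 29);
translate([1594, 670, 0]) cylinder(h = 676, r = 29);
translate([703, -357, 0]) {
  translate([0, 0, 372]) cube([257, 297, 30]);
  translate([22, 22, 0]) cylinder(h = 372, r = 22);
  translate([235, 22, 0]) cylinder(h = 372, r = 22);
  translate([22, 275, 0]) cylinder(h = 372, r = 22);
  translate([235, 275, 0]) cylinder(h = 372, r = 22);
}
translate([-317, 221, 0]) {
  translate([0, 0, 372]) cube([257, 297, 30]);
  translate([22, 22, 0]) cylinder(h = 372, r = 22);
  translate([235, 22, 0]) cylinder(h = 372, r = 22);
  translate([22, 275, 0]) cylinder(h = 372, r = 22);
  translate([235, 275, 0]) cylinder(h = 372, r = 22);
}
translate([1723, 221, 0]) {
  translate([0, 0, 372]) cube([257, 297, 30]);
  translate([22, 22, 0]) cylinder(h = 372, r = 22);
  translate([235, 22, 0]) cylinder(h = 372, r = 22);
  translate([22, 275, 0]) cylinder(h = 372, r = 22);
  translate([235, 275, 0]) cylinder(h = 372, r = 22);
}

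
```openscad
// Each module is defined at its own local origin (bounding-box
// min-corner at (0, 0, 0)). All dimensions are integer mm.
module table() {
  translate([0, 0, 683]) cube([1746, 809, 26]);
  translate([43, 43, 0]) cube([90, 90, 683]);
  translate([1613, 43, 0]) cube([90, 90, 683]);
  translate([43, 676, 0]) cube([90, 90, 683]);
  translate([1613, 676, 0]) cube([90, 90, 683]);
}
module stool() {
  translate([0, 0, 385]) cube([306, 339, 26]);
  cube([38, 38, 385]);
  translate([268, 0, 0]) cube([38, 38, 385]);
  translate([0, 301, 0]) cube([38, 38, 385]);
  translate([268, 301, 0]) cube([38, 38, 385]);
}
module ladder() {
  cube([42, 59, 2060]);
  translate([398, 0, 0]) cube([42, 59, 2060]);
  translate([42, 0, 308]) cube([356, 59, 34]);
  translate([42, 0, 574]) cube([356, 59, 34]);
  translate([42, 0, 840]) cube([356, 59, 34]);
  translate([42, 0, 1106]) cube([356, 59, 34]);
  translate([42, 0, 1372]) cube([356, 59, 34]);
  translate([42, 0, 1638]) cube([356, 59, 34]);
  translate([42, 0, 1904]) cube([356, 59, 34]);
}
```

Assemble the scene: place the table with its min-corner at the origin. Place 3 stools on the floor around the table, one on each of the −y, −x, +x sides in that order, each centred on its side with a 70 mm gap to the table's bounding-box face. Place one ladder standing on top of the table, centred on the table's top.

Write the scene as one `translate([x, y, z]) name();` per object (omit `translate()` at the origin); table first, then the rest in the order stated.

table();
translate([720, -409, 0]) stool();
translate([-376, 235, 0]) stool();
translate([1816, 235, 0]) stool();
translate([653, 375, 709]) ladder();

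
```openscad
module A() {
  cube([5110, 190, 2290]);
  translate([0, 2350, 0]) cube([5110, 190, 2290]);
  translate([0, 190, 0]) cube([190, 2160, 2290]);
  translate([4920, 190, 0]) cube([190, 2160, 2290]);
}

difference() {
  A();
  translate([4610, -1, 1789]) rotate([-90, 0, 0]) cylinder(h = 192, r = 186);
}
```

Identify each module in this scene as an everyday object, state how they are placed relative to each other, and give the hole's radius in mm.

A is a house frame. The house frame has a circular hole through its front wall. The hole's radius is 186 mm.

The subtracted cylinder has r = 186 mm.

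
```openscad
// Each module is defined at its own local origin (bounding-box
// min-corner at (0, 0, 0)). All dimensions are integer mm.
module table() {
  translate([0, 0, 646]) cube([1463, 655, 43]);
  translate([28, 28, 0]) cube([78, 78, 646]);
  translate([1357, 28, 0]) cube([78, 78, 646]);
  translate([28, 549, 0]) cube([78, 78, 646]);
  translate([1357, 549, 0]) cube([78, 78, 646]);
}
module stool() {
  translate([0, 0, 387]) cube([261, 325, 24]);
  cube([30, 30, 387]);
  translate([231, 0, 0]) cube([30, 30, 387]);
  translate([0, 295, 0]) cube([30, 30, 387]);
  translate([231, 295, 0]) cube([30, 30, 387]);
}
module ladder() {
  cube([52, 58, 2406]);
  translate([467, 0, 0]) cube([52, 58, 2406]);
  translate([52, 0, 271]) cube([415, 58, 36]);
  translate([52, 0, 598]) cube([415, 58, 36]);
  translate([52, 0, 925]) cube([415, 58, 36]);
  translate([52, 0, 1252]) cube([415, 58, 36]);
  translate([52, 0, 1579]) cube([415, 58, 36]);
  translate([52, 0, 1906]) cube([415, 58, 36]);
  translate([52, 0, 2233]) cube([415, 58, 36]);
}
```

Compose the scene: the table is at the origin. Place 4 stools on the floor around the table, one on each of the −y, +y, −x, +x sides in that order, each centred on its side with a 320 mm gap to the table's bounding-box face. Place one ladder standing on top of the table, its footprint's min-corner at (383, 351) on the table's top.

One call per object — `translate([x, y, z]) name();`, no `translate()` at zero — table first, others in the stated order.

table();
translate([601, -645, 0]) stool();
translate([601, 975, 0]) stool();
translate([-581, 165, 0]) stool();
translate([1783, 165, 0]) stool();
translate([383, 351, 689]) ladder();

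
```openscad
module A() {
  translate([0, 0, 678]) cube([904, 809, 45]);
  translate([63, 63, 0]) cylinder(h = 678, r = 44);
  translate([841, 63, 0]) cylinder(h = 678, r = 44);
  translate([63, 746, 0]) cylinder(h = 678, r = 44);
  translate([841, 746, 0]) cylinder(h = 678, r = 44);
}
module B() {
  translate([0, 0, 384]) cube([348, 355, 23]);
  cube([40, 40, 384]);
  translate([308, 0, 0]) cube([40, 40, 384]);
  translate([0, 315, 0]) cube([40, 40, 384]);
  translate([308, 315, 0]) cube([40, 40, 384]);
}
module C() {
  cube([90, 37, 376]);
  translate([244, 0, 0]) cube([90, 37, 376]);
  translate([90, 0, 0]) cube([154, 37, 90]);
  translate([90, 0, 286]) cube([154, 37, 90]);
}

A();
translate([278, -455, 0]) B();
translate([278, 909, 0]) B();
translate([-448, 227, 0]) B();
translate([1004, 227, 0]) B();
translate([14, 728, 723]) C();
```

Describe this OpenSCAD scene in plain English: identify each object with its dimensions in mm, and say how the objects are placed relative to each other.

A is a table with a 904×809 mm rectangular top, 45 mm thick, top surface at z = 723 mm, supported by four round legs of 88 mm diameter, each leg's bounding box inset 19 mm from the nearest pair of top edges, running from the floor.

B is a four-legged stool. The seat is a 348×355×23 mm slab whose top surface is at z = 407 mm; four square legs, each 40×40 mm in cross-section, run from the floor (z = 0) to the underside of the seat, each flush with a corner of the seat.

C is a rectangular picture frame lying in the x–z plane (depth along y). The opening is 154 mm wide (x) by 196 mm tall (z), surrounded by a border 90 mm wide on all four sides. The frame is 37 mm deep and is made of two full-height vertical stiles with two horizontal rails fitted between them.

Four stools sit around the table at the −y, +y, −x, +x sides. The picture frame is on top of the table.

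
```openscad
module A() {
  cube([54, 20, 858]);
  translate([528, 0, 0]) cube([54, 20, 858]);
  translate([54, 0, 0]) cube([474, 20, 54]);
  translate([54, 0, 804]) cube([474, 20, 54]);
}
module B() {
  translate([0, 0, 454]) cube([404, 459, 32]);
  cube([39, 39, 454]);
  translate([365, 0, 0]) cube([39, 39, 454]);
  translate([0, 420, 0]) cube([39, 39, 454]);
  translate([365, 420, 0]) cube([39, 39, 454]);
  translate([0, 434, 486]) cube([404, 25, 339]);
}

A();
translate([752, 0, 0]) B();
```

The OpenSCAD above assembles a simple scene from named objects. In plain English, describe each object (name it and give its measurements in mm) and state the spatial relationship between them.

A is a picture frame with a 474×750 mm rectangular opening (x by z) and a uniform 54 mm border on every side. Frame depth is 20 mm along y. It is built from two vertical stiles running the full outside height and two horizontal rails spanning the gap between the stiles.

B is a chair. The seat is a 404×459×32 mm slab with its top at z = 486 mm, on four 39×39 mm corner legs (flush with the seat edges, standing on z = 0). A flat backrest 25 mm thick, 339 mm tall, spans the full seat width and rises from the seat top along its +y edge, rear face flush with the rear of the seat.

The chair is on the floor beside the picture frame on its +x side.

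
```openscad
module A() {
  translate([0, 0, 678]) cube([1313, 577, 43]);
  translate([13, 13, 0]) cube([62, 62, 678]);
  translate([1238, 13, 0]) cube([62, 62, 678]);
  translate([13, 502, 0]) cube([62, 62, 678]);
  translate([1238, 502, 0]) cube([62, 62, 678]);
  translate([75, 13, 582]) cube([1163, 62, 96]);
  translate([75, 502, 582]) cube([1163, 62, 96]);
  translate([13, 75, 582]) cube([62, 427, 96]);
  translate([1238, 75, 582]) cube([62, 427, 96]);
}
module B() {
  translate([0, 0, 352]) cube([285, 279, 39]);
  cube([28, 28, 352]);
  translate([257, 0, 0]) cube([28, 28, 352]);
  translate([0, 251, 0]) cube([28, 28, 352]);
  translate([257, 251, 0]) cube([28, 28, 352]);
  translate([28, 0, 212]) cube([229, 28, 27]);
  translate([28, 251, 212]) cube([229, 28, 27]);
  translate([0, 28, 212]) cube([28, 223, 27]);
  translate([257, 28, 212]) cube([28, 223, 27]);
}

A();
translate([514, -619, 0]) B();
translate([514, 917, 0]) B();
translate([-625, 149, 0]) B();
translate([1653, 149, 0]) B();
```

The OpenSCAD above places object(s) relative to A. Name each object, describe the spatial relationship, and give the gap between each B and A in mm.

Each stool's nearest face is 340 mm from the table's bounding box.

A is a table. B is a stool. Four stools sit around the table at the −y, +y, −x, +x sides. The gap between each stool and the table is 340 mm.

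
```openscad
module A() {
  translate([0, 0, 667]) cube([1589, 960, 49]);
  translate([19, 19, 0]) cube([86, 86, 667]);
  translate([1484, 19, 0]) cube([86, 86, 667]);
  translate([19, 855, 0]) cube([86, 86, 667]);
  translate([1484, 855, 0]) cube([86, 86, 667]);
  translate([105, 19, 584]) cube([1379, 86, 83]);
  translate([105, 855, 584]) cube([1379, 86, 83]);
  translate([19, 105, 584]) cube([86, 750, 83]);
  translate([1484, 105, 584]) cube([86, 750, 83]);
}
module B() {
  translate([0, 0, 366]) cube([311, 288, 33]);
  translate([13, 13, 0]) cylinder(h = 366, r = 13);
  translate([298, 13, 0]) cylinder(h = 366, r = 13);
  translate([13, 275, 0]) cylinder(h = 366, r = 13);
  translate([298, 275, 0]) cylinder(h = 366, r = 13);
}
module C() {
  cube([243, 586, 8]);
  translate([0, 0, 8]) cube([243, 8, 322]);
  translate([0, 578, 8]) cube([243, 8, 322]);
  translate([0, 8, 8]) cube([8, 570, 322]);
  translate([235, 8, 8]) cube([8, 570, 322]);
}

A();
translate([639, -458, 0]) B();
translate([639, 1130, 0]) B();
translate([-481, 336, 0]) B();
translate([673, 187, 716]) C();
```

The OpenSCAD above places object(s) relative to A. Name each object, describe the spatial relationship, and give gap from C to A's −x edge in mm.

The open box's min-x is at 673; the table's min-x is 0; gap = 673 mm.

A is a table. B is a stool. C is an open box. Three stools sit around the table at the −y, +y, −x sides. The open box is on top of the table, centred. The gap from the open box to the table's −x edge is 673 mm.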